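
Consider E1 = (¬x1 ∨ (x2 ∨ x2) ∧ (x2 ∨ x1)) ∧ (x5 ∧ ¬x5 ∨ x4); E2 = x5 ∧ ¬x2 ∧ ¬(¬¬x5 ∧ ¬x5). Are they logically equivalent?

No

E1: (¬x1 ∨ (x2 ∨ x2) ∧ (x2 ∨ x1)) ∧ (x5 ∧ ¬x5 ∨ x4)
    = (¬x1 ∨ x2 ∧ x1 ∨ x2) ∧ (x5 ∧ ¬x5 ∨ x4)   — distribution
    = (¬x1 ∨ x2) ∧ (x5 ∧ ¬x5 ∨ x4)   — absorption
    = (¬x1 ∨ x2) ∧ x4   — complement / identity
E2: x5 ∧ ¬x2 ∧ ¬(¬¬x5 ∧ ¬x5)
    = x5 ∧ ¬x2 ∧ (¬x5 ∨ x5)   — De Morgan
    = x5 ∧ ¬x2   — complement / identity
These differ: at x1=0, x2=1, x4=1, x5=0, E1 = 1 but E2 = 0.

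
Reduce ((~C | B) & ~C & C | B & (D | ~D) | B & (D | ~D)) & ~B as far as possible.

0

((~C | B) & ~C & C | B & (D | ~D) | B & (D | ~D)) & ~B
= (~C & C | B & (D | ~D) | B & (D | ~D)) & ~B   — absorption
= (~C & C | B & (D | ~D)) & ~B   — idempotence
= (~C & C | B) & ~B   — complement / identity
= B & ~B   — complement / identity
= 0   — complement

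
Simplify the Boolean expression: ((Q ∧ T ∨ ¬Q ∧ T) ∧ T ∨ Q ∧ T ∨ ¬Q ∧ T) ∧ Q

T ∧ Q

((Q ∧ T ∨ ¬Q ∧ T) ∧ T ∨ Q ∧ T ∨ ¬Q ∧ T) ∧ Q
= (Q ∧ T ∨ ¬Q ∧ T) ∧ Q   — absorption
= T ∧ Q   — distribution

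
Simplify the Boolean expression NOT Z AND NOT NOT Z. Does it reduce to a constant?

FALSE

NOT Z AND NOT NOT Z
= NOT Z AND Z   [double negation]
= FALSE   [complement]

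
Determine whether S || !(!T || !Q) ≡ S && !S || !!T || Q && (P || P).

No

E1: S || !(!T || !Q)
    = S || T && Q   — De Morgan
E2: S && !S || !!T || Q && (P || P)
    = S && !S || T || Q && (P || P)   — double negation
    = T || Q && (P || P)   — complement / identity
    = T || Q && P   — idempotence
These differ: at P=1, Q=0, S=1, T=0, E1 = 1 but E2 = 0.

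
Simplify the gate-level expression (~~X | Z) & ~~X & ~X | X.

X

(~~X | Z) & ~~X & ~X | X
= ~~X & ~X | X   — absorption
= X & ~X | X   — double negation
= X   — complement / identity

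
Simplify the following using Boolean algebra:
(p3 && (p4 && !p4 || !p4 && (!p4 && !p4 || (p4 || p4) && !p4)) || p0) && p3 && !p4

(p3 && (p4 && !p4 || !p4 && (!p4 && !p4 || (p4 || p4) && !p4)) || p0) && p3 && !p4
= (p3 && (p4 && !p4 || !p4 && (!p4 && !p4 || p4 && !p4)) || p0) && p3 && !p4
= (p3 && (p4 && !p4 || !p4 && !p4) || p0) && p3 && !p4
= (p3 && !p4 || p0) && p3 && !p4
= p3 && !p4

p3 && !p4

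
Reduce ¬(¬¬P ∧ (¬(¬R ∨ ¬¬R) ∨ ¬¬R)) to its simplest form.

¬P ∨ ¬R

¬(¬¬P ∧ (¬(¬R ∨ ¬¬R) ∨ ¬¬R))
= ¬(¬¬P ∧ (R ∧ ¬R ∨ ¬¬R))   (De Morgan)
= ¬(¬¬P ∧ ¬¬R)   (complement / identity)
= ¬P ∨ ¬R   (De Morgan)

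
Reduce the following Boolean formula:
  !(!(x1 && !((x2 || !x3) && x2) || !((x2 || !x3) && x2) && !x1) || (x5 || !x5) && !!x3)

!x2 && !x3

!(!(x1 && !((x2 || !x3) && x2) || !((x2 || !x3) && x2) && !x1) || (x5 || !x5) && !!x3)
= !(!!((x2 || !x3) && x2) || (x5 || !x5) && !!x3)   [distribution]
= !(!!((x2 || !x3) && x2) || !!x3)   [complement / identity]
= !((x2 || !x3) && x2) && !x3   [De Morgan]
= !x2 && !x3   [absorption]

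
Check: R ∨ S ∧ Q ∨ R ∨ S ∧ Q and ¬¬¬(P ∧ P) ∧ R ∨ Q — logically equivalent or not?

E1: R ∨ S ∧ Q ∨ R ∨ S ∧ Q
    = R ∨ S ∧ Q   (idempotence)
E2: ¬¬¬(P ∧ P) ∧ R ∨ Q
    = ¬¬¬P ∧ R ∨ Q   (idempotence)
    = ¬P ∧ R ∨ Q   (double negation)
These differ: at P=0, Q=1, R=0, S=0, E1 = 0 but E2 = 1.

No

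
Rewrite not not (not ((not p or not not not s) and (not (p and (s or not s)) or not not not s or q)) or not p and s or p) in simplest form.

s or p

not not (not ((not p or not not not s) and (not (p and (s or not s)) or not not not s or q)) or not p and s or p)
= not not (not ((not p or not not not s) and (not p or not not not s or q)) or not p and s or p)
= not not (not (not p or not not not s) or not p and s or p)
= not not (not (not p or not s) or not p and s or p)
= not not (p and s or not p and s or p)
= not not (s or p)
= s or p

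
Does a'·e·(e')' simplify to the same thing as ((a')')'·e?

Yes

E1: a'·e·(e')'
    = a'·e·e
    = a'·e
E2: ((a')')'·e
    = a'·e
Both reduce to a'·e, so they are equivalent.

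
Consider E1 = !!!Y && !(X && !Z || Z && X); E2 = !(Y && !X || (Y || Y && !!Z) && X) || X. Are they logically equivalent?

E1: !!!Y && !(X && !Z || Z && X)
    = !!!Y && !X   — distribution
    = !Y && !X   — double negation
E2: !(Y && !X || (Y || Y && !!Z) && X) || X
    = !(Y && !X || (Y || Y && Z) && X) || X   — double negation
    = !(Y && !X || Y && X) || X   — absorption
    = !Y || X   — distribution
These differ: at X=1, Y=1, Z=0, E1 = 0 but E2 = 1.

No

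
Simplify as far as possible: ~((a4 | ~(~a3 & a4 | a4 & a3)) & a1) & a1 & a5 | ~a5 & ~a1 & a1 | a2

~((a4 | ~(~a3 & a4 | a4 & a3)) & a1) & a1 & a5 | ~a5 & ~a1 & a1 | a2
= ~((a4 | ~a4) & a1) & a1 & a5 | ~a5 & ~a1 & a1 | a2   — distribution
= ~a1 & a1 & a5 | ~a5 & ~a1 & a1 | a2   — complement / identity
= ~a1 & a1 | a2   — distribution
= a2   — complement / identity

a2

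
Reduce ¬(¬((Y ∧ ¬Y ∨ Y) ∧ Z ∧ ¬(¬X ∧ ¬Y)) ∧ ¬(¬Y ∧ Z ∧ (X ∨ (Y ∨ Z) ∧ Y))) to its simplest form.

¬(¬((Y ∧ ¬Y ∨ Y) ∧ Z ∧ ¬(¬X ∧ ¬Y)) ∧ ¬(¬Y ∧ Z ∧ (X ∨ (Y ∨ Z) ∧ Y)))
= (Y ∧ ¬Y ∨ Y) ∧ Z ∧ ¬(¬X ∧ ¬Y) ∨ ¬Y ∧ Z ∧ (X ∨ (Y ∨ Z) ∧ Y)
= (Y ∧ ¬Y ∨ Y) ∧ Z ∧ (X ∨ Y) ∨ ¬Y ∧ Z ∧ (X ∨ (Y ∨ Z) ∧ Y)
= (Y ∧ ¬Y ∨ Y) ∧ Z ∧ (X ∨ Y) ∨ ¬Y ∧ Z ∧ (X ∨ Y)
= Y ∧ Z ∧ (X ∨ Y) ∨ ¬Y ∧ Z ∧ (X ∨ Y)
= Z ∧ (X ∨ Y)

Z ∧ (X ∨ Y)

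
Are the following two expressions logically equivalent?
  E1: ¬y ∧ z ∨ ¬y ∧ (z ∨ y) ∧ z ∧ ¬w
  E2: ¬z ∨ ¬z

No

E1: ¬y ∧ z ∨ ¬y ∧ (z ∨ y) ∧ z ∧ ¬w
    = ¬y ∧ z ∨ ¬y ∧ z ∧ ¬w
    = ¬y ∧ z
E2: ¬z ∨ ¬z
    = ¬z
These differ: at w=0, y=0, z=0, E1 = 0 but E2 = 1.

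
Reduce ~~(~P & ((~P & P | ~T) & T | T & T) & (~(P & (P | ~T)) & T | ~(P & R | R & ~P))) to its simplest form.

~P & T

~~(~P & ((~P & P | ~T) & T | T & T) & (~(P & (P | ~T)) & T | ~(P & R | R & ~P)))
= ~~(~P & (~T & T | T & T) & (~(P & (P | ~T)) & T | ~(P & R | R & ~P)))   (complement / identity)
= ~~(~P & (~T & T | T & T) & (~(P & (P | ~T)) & T | ~R))   (distribution)
= ~~(~P & T & (~(P & (P | ~T)) & T | ~R))   (distribution)
= ~~(~P & T & (~P & T | ~R))   (absorption)
= ~P & T & (~P & T | ~R)   (double negation)
= ~P & T   (absorption)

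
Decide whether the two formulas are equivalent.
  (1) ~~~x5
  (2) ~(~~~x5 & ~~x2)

No

E1: ~~~x5
    = ~x5   — double negation
E2: ~(~~~x5 & ~~x2)
    = ~(~x5 & ~~x2)   — double negation
    = x5 | ~x2   — De Morgan
These differ: at x2=0, x5=1, E1 = 0 but E2 = 1.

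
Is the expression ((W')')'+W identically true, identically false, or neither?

((W')')'+W
= W'+W   (double negation)
= 1   (complement)

identically true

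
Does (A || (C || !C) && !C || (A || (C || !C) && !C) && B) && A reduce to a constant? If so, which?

no

(A || (C || !C) && !C || (A || (C || !C) && !C) && B) && A
= (A || (C || !C) && !C) && A   (absorption)
= (A || !C) && A   (complement / identity)
= A   (absorption)
This depends on A, so it is not a constant.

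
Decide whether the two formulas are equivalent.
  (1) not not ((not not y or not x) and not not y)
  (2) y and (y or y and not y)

Yes

E1: not not ((not not y or not x) and not not y)
    = not not not not y   — absorption
    = not not y   — double negation
    = y   — double negation
E2: y and (y or y and not y)
    = y and y   — complement / identity
    = y   — idempotence
Both reduce to y, so they are equivalent.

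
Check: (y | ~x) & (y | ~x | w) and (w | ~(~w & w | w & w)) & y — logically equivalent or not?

No

E1: (y | ~x) & (y | ~x | w)
    = y | ~x   (absorption)
E2: (w | ~(~w & w | w & w)) & y
    = (w | ~w) & y   (distribution)
    = y   (complement / identity)
These differ: at w=1, x=0, y=0, E1 = 1 but E2 = 0.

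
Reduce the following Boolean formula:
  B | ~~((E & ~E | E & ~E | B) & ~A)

B

B | ~~((E & ~E | E & ~E | B) & ~A)
= B | ~~((E & ~E | B) & ~A)   [complement / identity]
= B | (E & ~E | B) & ~A   [double negation]
= B | B & ~A   [complement / identity]
= B   [absorption]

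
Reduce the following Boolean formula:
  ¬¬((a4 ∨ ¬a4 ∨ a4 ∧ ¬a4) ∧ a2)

a2

¬¬((a4 ∨ ¬a4 ∨ a4 ∧ ¬a4) ∧ a2)
= ¬¬((a4 ∨ ¬a4) ∧ a2)   — complement / identity
= ¬¬a2   — complement / identity
= a2   — double negation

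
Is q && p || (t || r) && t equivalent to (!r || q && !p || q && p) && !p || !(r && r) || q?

No

E1: q && p || (t || r) && t
    = q && p || t   — absorption
E2: (!r || q && !p || q && p) && !p || !(r && r) || q
    = (!r || q) && !p || !(r && r) || q   — distribution
    = (!r || q) && !p || !r || q   — idempotence
    = !r || q   — absorption
These differ: at p=1, q=0, r=0, t=0, E1 = 0 but E2 = 1.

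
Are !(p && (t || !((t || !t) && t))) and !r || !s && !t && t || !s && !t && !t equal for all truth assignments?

No

E1: !(p && (t || !((t || !t) && t)))
    = !(p && (t || !t))
    = !p
E2: !r || !s && !t && t || !s && !t && !t
    = !r || !s && !t
These differ: at p=1, r=0, s=0, t=0, E1 = 0 but E2 = 1.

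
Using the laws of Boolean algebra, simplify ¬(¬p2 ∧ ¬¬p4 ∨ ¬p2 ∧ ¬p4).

¬(¬p2 ∧ ¬¬p4 ∨ ¬p2 ∧ ¬p4)
= ¬(¬p2 ∧ p4 ∨ ¬p2 ∧ ¬p4)
= ¬((p4 ∨ ¬p4) ∧ ¬p2)
= ¬¬p2
= p2

p2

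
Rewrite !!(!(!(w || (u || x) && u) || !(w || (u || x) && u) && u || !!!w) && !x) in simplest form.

!!(!(!(w || (u || x) && u) || !(w || (u || x) && u) && u || !!!w) && !x)
= !!(!(!(w || (u || x) && u) || !!!w) && !x)
= !!((w || (u || x) && u) && !!w && !x)
= !!((w || (u || x) && u) && w && !x)
= !!((w || u) && w && !x)
= !!(w && !x)
= w && !x

w && !x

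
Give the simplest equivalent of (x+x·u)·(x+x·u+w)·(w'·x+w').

(x+x·u)·(x+x·u+w)·(w'·x+w')
= (x+x·u)·(x+x·u+w)·w'   [absorption]
= (x+x·u)·w'   [absorption]
= x·w'   [absorption]

x·w'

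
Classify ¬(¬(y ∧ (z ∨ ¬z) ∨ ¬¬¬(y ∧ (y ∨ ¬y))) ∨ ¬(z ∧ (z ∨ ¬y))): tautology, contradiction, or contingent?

¬(¬(y ∧ (z ∨ ¬z) ∨ ¬¬¬(y ∧ (y ∨ ¬y))) ∨ ¬(z ∧ (z ∨ ¬y)))
= ¬(¬(y ∨ ¬¬¬(y ∧ (y ∨ ¬y))) ∨ ¬(z ∧ (z ∨ ¬y)))   — complement / identity
= ¬(¬(y ∨ ¬(y ∧ (y ∨ ¬y))) ∨ ¬(z ∧ (z ∨ ¬y)))   — double negation
= (y ∨ ¬(y ∧ (y ∨ ¬y))) ∧ z ∧ (z ∨ ¬y)   — De Morgan
= (y ∨ ¬(y ∧ (y ∨ ¬y))) ∧ z   — absorption
= (y ∨ ¬y) ∧ z   — complement / identity
= z   — complement / identity
This depends on z, so it is not a constant.

contingent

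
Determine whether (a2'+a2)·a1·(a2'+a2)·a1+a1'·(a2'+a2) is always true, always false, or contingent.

always true

(a2'+a2)·a1·(a2'+a2)·a1+a1'·(a2'+a2)
= (a2'+a2)·a1+a1'·(a2'+a2)   — idempotence
= a2'+a2   — distribution
= 1   — complement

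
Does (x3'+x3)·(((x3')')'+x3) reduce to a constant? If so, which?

(x3'+x3)·(((x3')')'+x3)
= (x3'+x3)·(x3'+x3)   (double negation)
= x3'+x3   (idempotence)
= 1   (complement)

yes, True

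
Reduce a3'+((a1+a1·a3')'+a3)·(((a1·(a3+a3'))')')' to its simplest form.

a3'+a1'

a3'+((a1+a1·a3')'+a3)·(((a1·(a3+a3'))')')'
= a3'+((a1+a1·a3')'+a3)·(a1·(a3+a3'))'   [double negation]
= a3'+(a1'+a3)·(a1·(a3+a3'))'   [absorption]
= a3'+(a1'+a3)·a1'   [complement / identity]
= a3'+a1'   [absorption]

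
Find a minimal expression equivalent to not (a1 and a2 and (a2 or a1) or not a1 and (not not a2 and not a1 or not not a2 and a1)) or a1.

not (a1 and a2 and (a2 or a1) or not a1 and (not not a2 and not a1 or not not a2 and a1)) or a1
= not (a1 and a2 or not a1 and (not not a2 and not a1 or not not a2 and a1)) or a1
= not (a1 and a2 or not a1 and not not a2) or a1
= not (a1 and a2 or not a1 and a2) or a1
= not a2 or a1

not a2 or a1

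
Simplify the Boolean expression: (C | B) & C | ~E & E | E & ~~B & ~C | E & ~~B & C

(C | B) & C | ~E & E | E & ~~B & ~C | E & ~~B & C
= (C | B) & C | E & ~~B & ~C | E & ~~B & C   — complement / identity
= (C | B) & C | E & ~~B   — distribution
= (C | B) & C | E & B   — double negation
= C | E & B   — absorption

C | E & B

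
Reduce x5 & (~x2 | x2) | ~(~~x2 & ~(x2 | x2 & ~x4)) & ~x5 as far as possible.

x5 & (~x2 | x2) | ~(~~x2 & ~(x2 | x2 & ~x4)) & ~x5
= x5 & (~x2 | x2) | ~(~~x2 & ~x2) & ~x5
= x5 & (~x2 | x2) | (~x2 | x2) & ~x5
= ~x2 | x2
= 1

1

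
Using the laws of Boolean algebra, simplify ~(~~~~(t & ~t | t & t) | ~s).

~t & s

~(~~~~(t & ~t | t & t) | ~s)
= ~~~(t & ~t | t & t) & s
= ~~~t & s
= ~t & s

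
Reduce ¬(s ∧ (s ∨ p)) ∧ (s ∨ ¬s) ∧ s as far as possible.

¬(s ∧ (s ∨ p)) ∧ (s ∨ ¬s) ∧ s
= ¬s ∧ (s ∨ ¬s) ∧ s
= ¬s ∧ s
= False

False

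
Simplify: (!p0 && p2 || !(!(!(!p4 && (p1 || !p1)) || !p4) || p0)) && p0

(!p0 && p2 || !(!(!(!p4 && (p1 || !p1)) || !p4) || p0)) && p0
= (!p0 && p2 || !(!(!!p4 || !p4) || p0)) && p0
= (!p0 && p2 || !(!p4 && p4 || p0)) && p0
= (!p0 && p2 || !p0) && p0
= !p0 && p0
= false

false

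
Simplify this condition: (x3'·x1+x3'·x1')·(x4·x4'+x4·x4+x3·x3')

x3'·x4

(x3'·x1+x3'·x1')·(x4·x4'+x4·x4+x3·x3')
= (x3'·x1+x3'·x1')·(x4+x3·x3')   (distribution)
= x3'·(x4+x3·x3')   (distribution)
= x3'·x4   (complement / identity)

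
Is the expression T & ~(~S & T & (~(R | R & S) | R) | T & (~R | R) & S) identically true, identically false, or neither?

T & ~(~S & T & (~(R | R & S) | R) | T & (~R | R) & S)
= T & ~(~S & T & (~R | R) | T & (~R | R) & S)   — absorption
= T & ~(T & (~R | R))   — distribution
= T & ~T   — complement / identity
= 0   — complement

identically false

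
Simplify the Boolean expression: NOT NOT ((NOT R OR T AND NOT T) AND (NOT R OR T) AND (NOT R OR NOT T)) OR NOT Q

NOT NOT ((NOT R OR T AND NOT T) AND (NOT R OR T) AND (NOT R OR NOT T)) OR NOT Q
= NOT NOT ((NOT R OR T AND NOT T) AND (NOT R OR T AND NOT T)) OR NOT Q   [distribution]
= NOT NOT (NOT R OR T AND NOT T) OR NOT Q   [idempotence]
= NOT NOT NOT R OR NOT Q   [complement / identity]
= NOT R OR NOT Q   [double negation]

NOT R OR NOT Q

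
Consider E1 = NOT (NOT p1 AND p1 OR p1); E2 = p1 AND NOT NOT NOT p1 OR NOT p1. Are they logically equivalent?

Yes

E1: NOT (NOT p1 AND p1 OR p1)
    = NOT p1   [complement / identity]
E2: p1 AND NOT NOT NOT p1 OR NOT p1
    = p1 AND NOT p1 OR NOT p1   [double negation]
    = NOT p1   [complement / identity]
Both reduce to NOT p1, so they are equivalent.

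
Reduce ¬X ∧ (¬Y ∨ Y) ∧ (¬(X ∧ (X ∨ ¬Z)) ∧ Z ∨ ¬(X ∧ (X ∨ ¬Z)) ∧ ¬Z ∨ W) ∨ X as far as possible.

True

¬X ∧ (¬Y ∨ Y) ∧ (¬(X ∧ (X ∨ ¬Z)) ∧ Z ∨ ¬(X ∧ (X ∨ ¬Z)) ∧ ¬Z ∨ W) ∨ X
= ¬X ∧ (¬(X ∧ (X ∨ ¬Z)) ∧ Z ∨ ¬(X ∧ (X ∨ ¬Z)) ∧ ¬Z ∨ W) ∨ X   (complement / identity)
= ¬X ∧ (¬(X ∧ (X ∨ ¬Z)) ∨ W) ∨ X   (distribution)
= ¬X ∧ (¬X ∨ W) ∨ X   (absorption)
= ¬X ∨ X   (absorption)
= True   (complement)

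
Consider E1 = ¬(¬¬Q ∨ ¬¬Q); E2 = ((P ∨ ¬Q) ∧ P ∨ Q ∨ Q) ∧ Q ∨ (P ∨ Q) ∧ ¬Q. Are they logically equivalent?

No

E1: ¬(¬¬Q ∨ ¬¬Q)
    = ¬¬¬Q   [idempotence]
    = ¬Q   [double negation]
E2: ((P ∨ ¬Q) ∧ P ∨ Q ∨ Q) ∧ Q ∨ (P ∨ Q) ∧ ¬Q
    = (P ∨ Q ∨ Q) ∧ Q ∨ (P ∨ Q) ∧ ¬Q   [absorption]
    = (P ∨ Q) ∧ Q ∨ (P ∨ Q) ∧ ¬Q   [idempotence]
    = P ∨ Q   [distribution]
These differ: at P=0, Q=1, E1 = 0 but E2 = 1.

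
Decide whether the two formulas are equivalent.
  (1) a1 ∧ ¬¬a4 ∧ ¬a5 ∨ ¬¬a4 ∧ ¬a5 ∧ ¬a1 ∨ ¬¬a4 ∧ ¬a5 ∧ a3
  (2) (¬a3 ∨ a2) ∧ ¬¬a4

No

E1: a1 ∧ ¬¬a4 ∧ ¬a5 ∨ ¬¬a4 ∧ ¬a5 ∧ ¬a1 ∨ ¬¬a4 ∧ ¬a5 ∧ a3
    = ¬¬a4 ∧ ¬a5 ∨ ¬¬a4 ∧ ¬a5 ∧ a3   — distribution
    = ¬¬a4 ∧ ¬a5   — absorption
    = a4 ∧ ¬a5   — double negation
E2: (¬a3 ∨ a2) ∧ ¬¬a4
    = (¬a3 ∨ a2) ∧ a4   — double negation
These differ: at a1=0, a2=1, a3=0, a4=1, a5=1, E1 = 0 but E2 = 1.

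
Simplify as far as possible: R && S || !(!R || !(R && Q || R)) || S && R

R && S || !(!R || !(R && Q || R)) || S && R
= R && S || R && (R && Q || R) || S && R
= R && S || R && R || S && R
= R && S || (R || S) && R
= R && S || R
= R

R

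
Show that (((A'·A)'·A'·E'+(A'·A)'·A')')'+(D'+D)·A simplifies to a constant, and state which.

(((A'·A)'·A'·E'+(A'·A)'·A')')'+(D'+D)·A
= (((A'·A)'·A')')'+(D'+D)·A   [absorption]
= (A'·A+A)'+(D'+D)·A   [De Morgan]
= A'+(D'+D)·A   [complement / identity]
= A'+A   [complement / identity]
= 1   [complement]

1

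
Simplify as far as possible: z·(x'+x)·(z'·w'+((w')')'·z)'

z·w

z·(x'+x)·(z'·w'+((w')')'·z)'
= z·(z'·w'+((w')')'·z)'   [complement / identity]
= z·(z'·w'+w'·z)'   [double negation]
= z·(w')'   [distribution]
= z·w   [double negation]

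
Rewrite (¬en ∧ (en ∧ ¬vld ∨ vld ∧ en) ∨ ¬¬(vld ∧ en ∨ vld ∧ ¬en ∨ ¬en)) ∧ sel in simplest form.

(¬en ∧ (en ∧ ¬vld ∨ vld ∧ en) ∨ ¬¬(vld ∧ en ∨ vld ∧ ¬en ∨ ¬en)) ∧ sel
= (¬en ∧ (en ∧ ¬vld ∨ vld ∧ en) ∨ vld ∧ en ∨ vld ∧ ¬en ∨ ¬en) ∧ sel   — double negation
= (¬en ∧ en ∨ vld ∧ en ∨ vld ∧ ¬en ∨ ¬en) ∧ sel   — distribution
= (vld ∧ en ∨ vld ∧ ¬en ∨ ¬en) ∧ sel   — complement / identity
= (vld ∨ ¬en) ∧ sel   — distribution

(vld ∨ ¬en) ∧ sel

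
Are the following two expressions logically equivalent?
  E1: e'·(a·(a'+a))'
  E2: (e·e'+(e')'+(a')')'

E1: e'·(a·(a'+a))'
    = e'·a'   (complement / identity)
E2: (e·e'+(e')'+(a')')'
    = ((e')'+(a')')'   (complement / identity)
    = e'·a'   (De Morgan)
Both reduce to e'·a', so they are equivalent.

Yes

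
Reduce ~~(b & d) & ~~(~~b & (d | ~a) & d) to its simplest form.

~~(b & d) & ~~(~~b & (d | ~a) & d)
= ~~(b & d) & ~~(b & (d | ~a) & d)   [double negation]
= ~~(b & d) & ~~(b & d)   [absorption]
= ~~(b & d)   [idempotence]
= b & d   [double negation]

b & d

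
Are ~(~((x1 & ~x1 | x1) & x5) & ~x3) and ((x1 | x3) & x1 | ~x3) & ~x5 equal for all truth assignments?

E1: ~(~((x1 & ~x1 | x1) & x5) & ~x3)
    = ~(~(x1 & x5) & ~x3)   [complement / identity]
    = x1 & x5 | x3   [De Morgan]
E2: ((x1 | x3) & x1 | ~x3) & ~x5
    = (x1 | ~x3) & ~x5   [absorption]
These differ: at x1=0, x3=1, x5=1, E1 = 1 but E2 = 0.

No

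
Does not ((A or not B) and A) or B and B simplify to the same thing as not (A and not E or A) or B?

Yes

E1: not ((A or not B) and A) or B and B
    = not A or B and B   [absorption]
    = not A or B   [idempotence]
E2: not (A and not E or A) or B
    = not A or B   [absorption]
Both reduce to not A or B, so they are equivalent.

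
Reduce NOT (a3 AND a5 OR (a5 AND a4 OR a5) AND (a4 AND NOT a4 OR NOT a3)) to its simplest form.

NOT (a3 AND a5 OR (a5 AND a4 OR a5) AND (a4 AND NOT a4 OR NOT a3))
= NOT (a3 AND a5 OR a5 AND (a4 AND NOT a4 OR NOT a3))   (absorption)
= NOT (a3 AND a5 OR a5 AND NOT a3)   (complement / identity)
= NOT a5   (distribution)

NOT a5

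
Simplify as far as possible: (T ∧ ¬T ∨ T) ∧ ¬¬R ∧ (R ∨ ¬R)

T ∧ R

(T ∧ ¬T ∨ T) ∧ ¬¬R ∧ (R ∨ ¬R)
= T ∧ ¬¬R ∧ (R ∨ ¬R)   (complement / identity)
= T ∧ ¬¬R   (complement / identity)
= T ∧ R   (double negation)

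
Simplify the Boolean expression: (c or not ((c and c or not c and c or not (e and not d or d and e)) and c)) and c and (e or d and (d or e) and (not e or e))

c and (e or d)

(c or not ((c and c or not c and c or not (e and not d or d and e)) and c)) and c and (e or d and (d or e) and (not e or e))
= (c or not ((c or not (e and not d or d and e)) and c)) and c and (e or d and (d or e) and (not e or e))   — distribution
= (c or not ((c or not (e and not d or d and e)) and c)) and c and (e or d and (d or e))   — complement / identity
= (c or not ((c or not e) and c)) and c and (e or d and (d or e))   — distribution
= (c or not c) and c and (e or d and (d or e))   — absorption
= (c or not c) and c and (e or d)   — absorption
= c and (e or d)   — complement / identity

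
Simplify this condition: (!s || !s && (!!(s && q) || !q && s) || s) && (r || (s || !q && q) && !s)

r

(!s || !s && (!!(s && q) || !q && s) || s) && (r || (s || !q && q) && !s)
= (!s || !s && (!!(s && q) || !q && s) || s) && (r || s && !s)   [complement / identity]
= (!s || !s && (s && q || !q && s) || s) && (r || s && !s)   [double negation]
= (!s || !s && (s && q || !q && s) || s) && r   [complement / identity]
= (!s || !s && s || s) && r   [distribution]
= (!s || s) && r   [complement / identity]
= r   [complement / identity]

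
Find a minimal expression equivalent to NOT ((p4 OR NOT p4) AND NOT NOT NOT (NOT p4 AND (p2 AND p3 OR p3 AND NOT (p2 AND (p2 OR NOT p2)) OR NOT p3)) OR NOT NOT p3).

NOT p4 AND NOT p3

NOT ((p4 OR NOT p4) AND NOT NOT NOT (NOT p4 AND (p2 AND p3 OR p3 AND NOT (p2 AND (p2 OR NOT p2)) OR NOT p3)) OR NOT NOT p3)
= NOT ((p4 OR NOT p4) AND NOT NOT NOT (NOT p4 AND (p2 AND p3 OR p3 AND NOT p2 OR NOT p3)) OR NOT NOT p3)
= NOT (NOT NOT NOT (NOT p4 AND (p2 AND p3 OR p3 AND NOT p2 OR NOT p3)) OR NOT NOT p3)
= NOT (NOT (NOT p4 AND (p2 AND p3 OR p3 AND NOT p2 OR NOT p3)) OR NOT NOT p3)
= NOT (NOT (NOT p4 AND (p3 OR NOT p3)) OR NOT NOT p3)
= NOT (NOT NOT p4 OR NOT NOT p3)
= NOT p4 AND NOT p3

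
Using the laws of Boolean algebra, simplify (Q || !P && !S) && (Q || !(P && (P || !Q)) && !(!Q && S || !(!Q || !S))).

(Q || !P && !S) && (Q || !(P && (P || !Q)) && !(!Q && S || !(!Q || !S)))
= (Q || !P && !S) && (Q || !P && !(!Q && S || !(!Q || !S)))   (absorption)
= (Q || !P && !S) && (Q || !P && !(!Q && S || Q && S))   (De Morgan)
= (Q || !P && !S) && (Q || !P && !S)   (distribution)
= Q || !P && !S   (idempotence)

Q || !P && !S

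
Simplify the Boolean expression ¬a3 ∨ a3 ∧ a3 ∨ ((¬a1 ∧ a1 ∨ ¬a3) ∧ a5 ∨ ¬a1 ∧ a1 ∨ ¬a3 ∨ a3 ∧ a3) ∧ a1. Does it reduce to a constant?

True

¬a3 ∨ a3 ∧ a3 ∨ ((¬a1 ∧ a1 ∨ ¬a3) ∧ a5 ∨ ¬a1 ∧ a1 ∨ ¬a3 ∨ a3 ∧ a3) ∧ a1
= ¬a3 ∨ a3 ∧ a3 ∨ (¬a1 ∧ a1 ∨ ¬a3 ∨ a3 ∧ a3) ∧ a1   — absorption
= ¬a3 ∨ a3 ∧ a3 ∨ (¬a3 ∨ a3 ∧ a3) ∧ a1   — complement / identity
= ¬a3 ∨ a3 ∧ a3   — absorption
= ¬a3 ∨ a3   — idempotence
= True   — complement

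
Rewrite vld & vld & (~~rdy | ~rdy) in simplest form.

vld & vld & (~~rdy | ~rdy)
= vld & vld & (rdy | ~rdy)   [double negation]
= vld & vld   [complement / identity]
= vld   [idempotence]

vld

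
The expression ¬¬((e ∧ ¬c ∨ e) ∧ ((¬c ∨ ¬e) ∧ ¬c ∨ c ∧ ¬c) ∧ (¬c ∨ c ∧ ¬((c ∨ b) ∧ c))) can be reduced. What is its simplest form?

¬¬((e ∧ ¬c ∨ e) ∧ ((¬c ∨ ¬e) ∧ ¬c ∨ c ∧ ¬c) ∧ (¬c ∨ c ∧ ¬((c ∨ b) ∧ c)))
= ¬¬((e ∧ ¬c ∨ e) ∧ (¬c ∨ c ∧ ¬c) ∧ (¬c ∨ c ∧ ¬((c ∨ b) ∧ c)))   (absorption)
= ¬¬((e ∧ ¬c ∨ e) ∧ (¬c ∨ c ∧ ¬c) ∧ (¬c ∨ c ∧ ¬c))   (absorption)
= ¬¬(e ∧ (¬c ∨ c ∧ ¬c) ∧ (¬c ∨ c ∧ ¬c))   (absorption)
= ¬¬(e ∧ (¬c ∧ ¬c ∨ c ∧ ¬c))   (distribution)
= ¬¬(e ∧ ¬c)   (distribution)
= e ∧ ¬c   (double negation)

e ∧ ¬c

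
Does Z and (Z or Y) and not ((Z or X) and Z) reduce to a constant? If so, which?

Z and (Z or Y) and not ((Z or X) and Z)
= Z and not ((Z or X) and Z)   (absorption)
= Z and not Z   (absorption)
= False   (complement)

yes, False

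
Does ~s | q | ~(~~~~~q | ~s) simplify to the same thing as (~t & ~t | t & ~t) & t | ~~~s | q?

E1: ~s | q | ~(~~~~~q | ~s)
    = ~s | q | ~(~~~q | ~s)
    = ~s | q | ~~q & s
    = ~s | q | q & s
    = ~s | q
E2: (~t & ~t | t & ~t) & t | ~~~s | q
    = (~t & ~t | t & ~t) & t | ~s | q
    = ~t & t | ~s | q
    = ~s | q
Both reduce to ~s | q, so they are equivalent.

Yes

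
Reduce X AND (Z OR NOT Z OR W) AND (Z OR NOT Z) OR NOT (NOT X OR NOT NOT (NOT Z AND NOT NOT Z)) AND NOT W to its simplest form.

X

X AND (Z OR NOT Z OR W) AND (Z OR NOT Z) OR NOT (NOT X OR NOT NOT (NOT Z AND NOT NOT Z)) AND NOT W
= X AND (Z OR NOT Z) OR NOT (NOT X OR NOT NOT (NOT Z AND NOT NOT Z)) AND NOT W   (absorption)
= X AND (Z OR NOT Z) OR NOT (NOT X OR NOT (Z OR NOT Z)) AND NOT W   (De Morgan)
= X AND (Z OR NOT Z) OR X AND (Z OR NOT Z) AND NOT W   (De Morgan)
= X AND (Z OR NOT Z)   (absorption)
= X   (complement / identity)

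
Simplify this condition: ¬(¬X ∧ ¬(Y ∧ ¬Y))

X

¬(¬X ∧ ¬(Y ∧ ¬Y))
= X ∨ Y ∧ ¬Y
= X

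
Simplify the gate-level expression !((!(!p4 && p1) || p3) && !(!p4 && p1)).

!p4 && p1

!((!(!p4 && p1) || p3) && !(!p4 && p1))
= !!(!p4 && p1)   — absorption
= !p4 && p1   — double negation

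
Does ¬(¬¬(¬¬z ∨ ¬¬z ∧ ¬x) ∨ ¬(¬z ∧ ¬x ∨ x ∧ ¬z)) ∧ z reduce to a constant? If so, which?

yes, False

¬(¬¬(¬¬z ∨ ¬¬z ∧ ¬x) ∨ ¬(¬z ∧ ¬x ∨ x ∧ ¬z)) ∧ z
= ¬(¬¬¬¬z ∨ ¬(¬z ∧ ¬x ∨ x ∧ ¬z)) ∧ z   — absorption
= ¬(¬¬¬¬z ∨ ¬¬z) ∧ z   — distribution
= ¬¬¬z ∧ ¬z ∧ z   — De Morgan
= ¬z ∧ ¬z ∧ z   — double negation
= ¬z ∧ z   — idempotence
= False   — complement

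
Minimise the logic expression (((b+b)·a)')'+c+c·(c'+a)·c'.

b·a+c

(((b+b)·a)')'+c+c·(c'+a)·c'
= (((b+b)·a)')'+c+c·c'
= (b+b)·a+c+c·c'
= (b+b)·a+c
= b·a+c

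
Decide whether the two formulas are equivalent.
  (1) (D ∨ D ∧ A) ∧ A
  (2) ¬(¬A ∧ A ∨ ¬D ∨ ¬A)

Yes

E1: (D ∨ D ∧ A) ∧ A
    = D ∧ A   — absorption
E2: ¬(¬A ∧ A ∨ ¬D ∨ ¬A)
    = ¬(¬D ∨ ¬A)   — complement / identity
    = D ∧ A   — De Morgan
Both reduce to D ∧ A, so they are equivalent.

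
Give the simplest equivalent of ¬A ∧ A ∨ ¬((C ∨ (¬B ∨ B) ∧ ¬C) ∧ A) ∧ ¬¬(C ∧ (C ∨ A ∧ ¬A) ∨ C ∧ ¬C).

¬A ∧ A ∨ ¬((C ∨ (¬B ∨ B) ∧ ¬C) ∧ A) ∧ ¬¬(C ∧ (C ∨ A ∧ ¬A) ∨ C ∧ ¬C)
= ¬A ∧ A ∨ ¬((C ∨ ¬C) ∧ A) ∧ ¬¬(C ∧ (C ∨ A ∧ ¬A) ∨ C ∧ ¬C)   [complement / identity]
= ¬((C ∨ ¬C) ∧ A) ∧ ¬¬(C ∧ (C ∨ A ∧ ¬A) ∨ C ∧ ¬C)   [complement / identity]
= ¬((C ∨ ¬C) ∧ A) ∧ ¬¬(C ∧ C ∨ C ∧ ¬C)   [complement / identity]
= ¬((C ∨ ¬C) ∧ A) ∧ ¬¬C   [distribution]
= ¬A ∧ ¬¬C   [complement / identity]
= ¬A ∧ C   [double negation]

¬A ∧ C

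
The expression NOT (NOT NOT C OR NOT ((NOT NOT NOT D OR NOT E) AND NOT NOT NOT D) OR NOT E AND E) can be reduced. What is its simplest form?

NOT (NOT NOT C OR NOT ((NOT NOT NOT D OR NOT E) AND NOT NOT NOT D) OR NOT E AND E)
= NOT (NOT NOT C OR NOT NOT NOT NOT D OR NOT E AND E)   (absorption)
= NOT (NOT NOT C OR NOT NOT NOT NOT D)   (complement / identity)
= NOT (NOT NOT C OR NOT NOT D)   (double negation)
= NOT C AND NOT D   (De Morgan)

NOT C AND NOT D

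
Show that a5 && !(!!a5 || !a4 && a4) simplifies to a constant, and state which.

false

a5 && !(!!a5 || !a4 && a4)
= a5 && !(a5 || !a4 && a4)
= a5 && !a5
= false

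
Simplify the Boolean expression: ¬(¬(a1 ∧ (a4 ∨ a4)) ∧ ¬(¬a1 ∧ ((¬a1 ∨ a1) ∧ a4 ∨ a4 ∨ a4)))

¬(¬(a1 ∧ (a4 ∨ a4)) ∧ ¬(¬a1 ∧ ((¬a1 ∨ a1) ∧ a4 ∨ a4 ∨ a4)))
= ¬(¬(a1 ∧ (a4 ∨ a4)) ∧ ¬(¬a1 ∧ (a4 ∨ a4 ∨ a4)))   — complement / identity
= ¬(¬(a1 ∧ (a4 ∨ a4)) ∧ ¬(¬a1 ∧ (a4 ∨ a4)))   — idempotence
= a1 ∧ (a4 ∨ a4) ∨ ¬a1 ∧ (a4 ∨ a4)   — De Morgan
= a4 ∨ a4   — distribution
= a4   — idempotence

a4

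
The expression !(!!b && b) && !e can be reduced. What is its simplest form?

!(!!b && b) && !e
= !(b && b) && !e   [double negation]
= !b && !e   [idempotence]

!b && !e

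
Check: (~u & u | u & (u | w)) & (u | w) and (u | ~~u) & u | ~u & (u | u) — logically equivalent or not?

Yes

E1: (~u & u | u & (u | w)) & (u | w)
    = (~u & u | u) & (u | w)   — absorption
    = u & (u | w)   — complement / identity
    = u   — absorption
E2: (u | ~~u) & u | ~u & (u | u)
    = (u | u) & u | ~u & (u | u)   — double negation
    = u | u   — distribution
    = u   — idempotence
Both reduce to u, so they are equivalent.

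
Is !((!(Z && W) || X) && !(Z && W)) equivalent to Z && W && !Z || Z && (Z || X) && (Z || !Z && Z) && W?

Yes

E1: !((!(Z && W) || X) && !(Z && W))
    = !!(Z && W)   (absorption)
    = Z && W   (double negation)
E2: Z && W && !Z || Z && (Z || X) && (Z || !Z && Z) && W
    = Z && W && !Z || Z && (Z || X) && Z && W   (complement / identity)
    = Z && W && !Z || Z && Z && W   (absorption)
    = Z && W   (distribution)
Both reduce to Z && W, so they are equivalent.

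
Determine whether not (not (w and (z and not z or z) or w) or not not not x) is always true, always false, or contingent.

not (not (w and (z and not z or z) or w) or not not not x)
= (w and (z and not z or z) or w) and not not x   (De Morgan)
= (w and (z and not z or z) or w) and x   (double negation)
= (w and z or w) and x   (complement / identity)
= w and x   (absorption)
This depends on w, x, so it is not a constant.

contingent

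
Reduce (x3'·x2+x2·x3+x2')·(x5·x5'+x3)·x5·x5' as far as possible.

0

(x3'·x2+x2·x3+x2')·(x5·x5'+x3)·x5·x5'
= (x2+x2')·(x5·x5'+x3)·x5·x5'   (distribution)
= (x2+x2')·x5·x5'   (absorption)
= x5·x5'   (complement / identity)
= 0   (complement)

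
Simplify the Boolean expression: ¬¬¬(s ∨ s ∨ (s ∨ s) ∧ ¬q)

¬s

¬¬¬(s ∨ s ∨ (s ∨ s) ∧ ¬q)
= ¬¬¬(s ∨ s)
= ¬(s ∨ s)
= ¬s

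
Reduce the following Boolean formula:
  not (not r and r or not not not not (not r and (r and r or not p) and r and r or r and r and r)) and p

not (not r and r or not not not not (not r and (r and r or not p) and r and r or r and r and r)) and p
= not (not r and r or not not (not r and (r and r or not p) and r and r or r and r and r)) and p
= not (not r and r or not not (not r and r and r or r and r and r)) and p
= not (not r and r or not not (r and r)) and p
= not (not r and r or r and r) and p
= not r and p

not r and p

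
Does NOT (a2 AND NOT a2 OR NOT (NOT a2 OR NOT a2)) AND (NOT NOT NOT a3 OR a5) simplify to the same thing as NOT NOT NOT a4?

No

E1: NOT (a2 AND NOT a2 OR NOT (NOT a2 OR NOT a2)) AND (NOT NOT NOT a3 OR a5)
    = NOT (a2 AND NOT a2 OR a2 AND a2) AND (NOT NOT NOT a3 OR a5)   (De Morgan)
    = NOT a2 AND (NOT NOT NOT a3 OR a5)   (distribution)
    = NOT a2 AND (NOT a3 OR a5)   (double negation)
E2: NOT NOT NOT a4
    = NOT a4   (double negation)
These differ: at a2=1, a3=1, a4=0, a5=0, E1 = 0 but E2 = 1.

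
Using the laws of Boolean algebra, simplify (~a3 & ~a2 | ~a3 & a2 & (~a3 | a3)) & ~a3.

~a3

(~a3 & ~a2 | ~a3 & a2 & (~a3 | a3)) & ~a3
= (~a3 & ~a2 | ~a3 & a2) & ~a3
= ~a3 & ~a3
= ~a3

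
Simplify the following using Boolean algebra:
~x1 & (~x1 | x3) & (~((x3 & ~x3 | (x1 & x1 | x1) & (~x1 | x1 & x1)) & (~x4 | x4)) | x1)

~x1 & (~x1 | x3) & (~((x3 & ~x3 | (x1 & x1 | x1) & (~x1 | x1 & x1)) & (~x4 | x4)) | x1)
= ~x1 & (~x1 | x3) & (~((x3 & ~x3 | x1 & ~x1 | x1 & x1) & (~x4 | x4)) | x1)
= ~x1 & (~((x3 & ~x3 | x1 & ~x1 | x1 & x1) & (~x4 | x4)) | x1)
= ~x1 & (~((x3 & ~x3 | x1) & (~x4 | x4)) | x1)
= ~x1 & (~(x1 & (~x4 | x4)) | x1)
= ~x1 & (~x1 | x1)
= ~x1

~x1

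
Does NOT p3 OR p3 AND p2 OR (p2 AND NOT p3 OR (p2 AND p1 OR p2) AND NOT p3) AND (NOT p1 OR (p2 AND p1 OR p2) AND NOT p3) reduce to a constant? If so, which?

no

NOT p3 OR p3 AND p2 OR (p2 AND NOT p3 OR (p2 AND p1 OR p2) AND NOT p3) AND (NOT p1 OR (p2 AND p1 OR p2) AND NOT p3)
= NOT p3 OR p3 AND p2 OR p2 AND NOT p3 AND NOT p1 OR (p2 AND p1 OR p2) AND NOT p3   — distribution
= NOT p3 OR p3 AND p2 OR p2 AND NOT p3 AND NOT p1 OR p2 AND NOT p3   — absorption
= NOT p3 OR p3 AND p2 OR p2 AND NOT p3   — absorption
= NOT p3 OR p2   — distribution
This depends on p2, p3, so it is not a constant.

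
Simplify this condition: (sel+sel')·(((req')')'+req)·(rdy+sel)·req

(rdy+sel)·req

(sel+sel')·(((req')')'+req)·(rdy+sel)·req
= (sel+sel')·(req'+req)·(rdy+sel)·req   [double negation]
= (sel+sel')·(rdy+sel)·req   [complement / identity]
= (rdy+sel)·req   [complement / identity]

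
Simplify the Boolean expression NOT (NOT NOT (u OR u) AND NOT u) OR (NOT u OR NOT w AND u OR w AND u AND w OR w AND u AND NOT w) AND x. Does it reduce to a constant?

NOT (NOT NOT (u OR u) AND NOT u) OR (NOT u OR NOT w AND u OR w AND u AND w OR w AND u AND NOT w) AND x
= NOT (NOT NOT u AND NOT u) OR (NOT u OR NOT w AND u OR w AND u AND w OR w AND u AND NOT w) AND x   [idempotence]
= NOT (NOT NOT u AND NOT u) OR (NOT u OR NOT w AND u OR w AND u) AND x   [distribution]
= NOT u OR u OR (NOT u OR NOT w AND u OR w AND u) AND x   [De Morgan]
= NOT u OR u OR (NOT u OR u) AND x   [distribution]
= NOT u OR u   [absorption]
= TRUE   [complement]

TRUE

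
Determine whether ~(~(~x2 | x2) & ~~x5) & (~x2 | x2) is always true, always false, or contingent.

~(~(~x2 | x2) & ~~x5) & (~x2 | x2)
= (~x2 | x2 | ~x5) & (~x2 | x2)   — De Morgan
= ~x2 | x2   — absorption
= 1   — complement

always true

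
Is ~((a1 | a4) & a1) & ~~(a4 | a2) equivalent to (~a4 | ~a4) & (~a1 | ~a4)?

E1: ~((a1 | a4) & a1) & ~~(a4 | a2)
    = ~a1 & ~~(a4 | a2)   [absorption]
    = ~a1 & (a4 | a2)   [double negation]
E2: (~a4 | ~a4) & (~a1 | ~a4)
    = ~a4 & ~a1 | ~a4   [distribution]
    = ~a4   [absorption]
These differ: at a1=0, a2=0, a4=0, E1 = 0 but E2 = 1.

No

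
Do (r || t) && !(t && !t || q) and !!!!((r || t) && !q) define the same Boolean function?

E1: (r || t) && !(t && !t || q)
    = (r || t) && !q   [complement / identity]
E2: !!!!((r || t) && !q)
    = !!((r || t) && !q)   [double negation]
    = (r || t) && !q   [double negation]
Both reduce to (r || t) && !q, so they are equivalent.

Yes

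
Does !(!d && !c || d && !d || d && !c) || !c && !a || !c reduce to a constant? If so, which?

yes, True

!(!d && !c || d && !d || d && !c) || !c && !a || !c
= !(!d && !c || d && !c) || !c && !a || !c
= !!c || !c && !a || !c
= c || !c && !a || !c
= c || !c
= true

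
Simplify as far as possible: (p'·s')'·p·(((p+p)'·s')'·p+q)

(p'·s')'·p·(((p+p)'·s')'·p+q)
= (p'·s')'·p·((p'·s')'·p+q)   [idempotence]
= (p'·s')'·p   [absorption]
= (p+s)·p   [De Morgan]
= p   [absorption]

p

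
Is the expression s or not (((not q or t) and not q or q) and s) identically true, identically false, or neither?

identically true

s or not (((not q or t) and not q or q) and s)
= s or not ((not q or q) and s)
= s or not s
= True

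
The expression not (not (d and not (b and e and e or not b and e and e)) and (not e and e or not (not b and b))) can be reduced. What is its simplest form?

d and not e

not (not (d and not (b and e and e or not b and e and e)) and (not e and e or not (not b and b)))
= not (not (d and not (e and e)) and (not e and e or not (not b and b)))   — distribution
= not (not (d and not (e and e)) and not (not b and b))   — complement / identity
= d and not (e and e) or not b and b   — De Morgan
= d and not (e and e)   — complement / identity
= d and not e   — idempotence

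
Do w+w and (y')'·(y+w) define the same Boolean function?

No

E1: w+w
    = w   (idempotence)
E2: (y')'·(y+w)
    = y·(y+w)   (double negation)
    = y   (absorption)
These differ: at w=1, y=0, E1 = 1 but E2 = 0.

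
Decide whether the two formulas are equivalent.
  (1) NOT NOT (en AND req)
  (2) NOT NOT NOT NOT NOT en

E1: NOT NOT (en AND req)
    = en AND req   — double negation
E2: NOT NOT NOT NOT NOT en
    = NOT NOT NOT en   — double negation
    = NOT en   — double negation
These differ: at en=0, req=0, E1 = 0 but E2 = 1.

No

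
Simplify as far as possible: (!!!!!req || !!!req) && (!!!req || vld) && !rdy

(!!!!!req || !!!req) && (!!!req || vld) && !rdy
= (!!!req || !!!req) && (!!!req || vld) && !rdy   — double negation
= (!!!req || !!!req && vld) && !rdy   — distribution
= !!!req && !rdy   — absorption
= !req && !rdy   — double negation

!req && !rdy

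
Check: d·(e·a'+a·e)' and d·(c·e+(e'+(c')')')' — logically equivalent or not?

E1: d·(e·a'+a·e)'
    = d·e'
E2: d·(c·e+(e'+(c')')')'
    = d·(c·e+e·c')'
    = d·e'
Both reduce to d·e', so they are equivalent.

Yes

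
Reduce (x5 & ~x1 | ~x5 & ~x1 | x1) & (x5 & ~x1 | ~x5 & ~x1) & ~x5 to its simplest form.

(x5 & ~x1 | ~x5 & ~x1 | x1) & (x5 & ~x1 | ~x5 & ~x1) & ~x5
= (x5 & ~x1 | ~x5 & ~x1) & ~x5
= ~x1 & ~x5

~x1 & ~x5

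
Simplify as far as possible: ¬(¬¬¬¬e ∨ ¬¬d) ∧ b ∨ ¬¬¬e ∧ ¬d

¬(¬¬¬¬e ∨ ¬¬d) ∧ b ∨ ¬¬¬e ∧ ¬d
= ¬¬¬e ∧ ¬d ∧ b ∨ ¬¬¬e ∧ ¬d   — De Morgan
= ¬¬¬e ∧ ¬d   — absorption
= ¬e ∧ ¬d   — double negation

¬e ∧ ¬d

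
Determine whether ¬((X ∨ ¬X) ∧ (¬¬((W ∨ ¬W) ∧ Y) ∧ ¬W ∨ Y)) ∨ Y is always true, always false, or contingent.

always true

¬((X ∨ ¬X) ∧ (¬¬((W ∨ ¬W) ∧ Y) ∧ ¬W ∨ Y)) ∨ Y
= ¬(¬¬((W ∨ ¬W) ∧ Y) ∧ ¬W ∨ Y) ∨ Y
= ¬((W ∨ ¬W) ∧ Y ∧ ¬W ∨ Y) ∨ Y
= ¬(Y ∧ ¬W ∨ Y) ∨ Y
= ¬Y ∨ Y
= True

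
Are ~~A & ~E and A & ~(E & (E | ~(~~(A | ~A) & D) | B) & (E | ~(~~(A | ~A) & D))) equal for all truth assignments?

Yes

E1: ~~A & ~E
    = A & ~E   [double negation]
E2: A & ~(E & (E | ~(~~(A | ~A) & D) | B) & (E | ~(~~(A | ~A) & D)))
    = A & ~(E & (E | ~(~~(A | ~A) & D)))   [absorption]
    = A & ~(E & (E | ~((A | ~A) & D)))   [double negation]
    = A & ~(E & (E | ~D))   [complement / identity]
    = A & ~E   [absorption]
Both reduce to A & ~E, so they are equivalent.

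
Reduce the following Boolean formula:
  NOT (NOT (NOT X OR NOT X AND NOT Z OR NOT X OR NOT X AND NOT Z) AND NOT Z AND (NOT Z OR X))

NOT (NOT (NOT X OR NOT X AND NOT Z OR NOT X OR NOT X AND NOT Z) AND NOT Z AND (NOT Z OR X))
= NOT (NOT (NOT X OR NOT X AND NOT Z OR NOT X OR NOT X AND NOT Z) AND NOT Z)   (absorption)
= NOT (NOT (NOT X OR NOT X AND NOT Z) AND NOT Z)   (idempotence)
= NOT X OR NOT X AND NOT Z OR Z   (De Morgan)
= NOT X OR Z   (absorption)

NOT X OR Z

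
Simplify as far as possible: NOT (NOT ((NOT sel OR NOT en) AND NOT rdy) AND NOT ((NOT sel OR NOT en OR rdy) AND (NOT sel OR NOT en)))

NOT sel OR NOT en

NOT (NOT ((NOT sel OR NOT en) AND NOT rdy) AND NOT ((NOT sel OR NOT en OR rdy) AND (NOT sel OR NOT en)))
= (NOT sel OR NOT en) AND NOT rdy OR (NOT sel OR NOT en OR rdy) AND (NOT sel OR NOT en)   — De Morgan
= (NOT sel OR NOT en) AND NOT rdy OR NOT sel OR NOT en   — absorption
= NOT sel OR NOT en   — absorption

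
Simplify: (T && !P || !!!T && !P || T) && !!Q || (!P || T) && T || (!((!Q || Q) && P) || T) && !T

(T && !P || !!!T && !P || T) && !!Q || (!P || T) && T || (!((!Q || Q) && P) || T) && !T
= (T && !P || !!!T && !P || T) && !!Q || (!P || T) && T || (!P || T) && !T   — complement / identity
= (T && !P || !!!T && !P || T) && !!Q || !P || T   — distribution
= (T && !P || !!!T && !P || T) && Q || !P || T   — double negation
= (T && !P || !T && !P || T) && Q || !P || T   — double negation
= (!P || T) && Q || !P || T   — distribution
= !P || T   — absorption

!P || T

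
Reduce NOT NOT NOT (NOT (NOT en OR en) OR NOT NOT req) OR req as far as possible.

NOT NOT NOT (NOT (NOT en OR en) OR NOT NOT req) OR req
= NOT (NOT (NOT en OR en) OR NOT NOT req) OR req
= (NOT en OR en) AND NOT req OR req
= NOT req OR req
= TRUE

TRUE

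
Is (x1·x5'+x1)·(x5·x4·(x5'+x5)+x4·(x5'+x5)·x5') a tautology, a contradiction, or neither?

(x1·x5'+x1)·(x5·x4·(x5'+x5)+x4·(x5'+x5)·x5')
= (x1·x5'+x1)·x4·(x5'+x5)   — distribution
= (x1·x5'+x1)·x4   — complement / identity
= x1·x4   — absorption
This depends on x1, x4, so it is not a constant.

neither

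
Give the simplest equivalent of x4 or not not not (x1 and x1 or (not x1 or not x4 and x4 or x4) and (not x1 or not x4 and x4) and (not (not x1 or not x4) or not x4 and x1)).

x4 or not not not (x1 and x1 or (not x1 or not x4 and x4 or x4) and (not x1 or not x4 and x4) and (not (not x1 or not x4) or not x4 and x1))
= x4 or not not not (x1 and x1 or (not x1 or not x4 and x4) and (not (not x1 or not x4) or not x4 and x1))   — absorption
= x4 or not not not (x1 and x1 or (not x1 or not x4 and x4) and (x1 and x4 or not x4 and x1))   — De Morgan
= x4 or not not not (x1 and x1 or not x1 and (x1 and x4 or not x4 and x1))   — complement / identity
= x4 or not not not (x1 and x1 or not x1 and x1)   — distribution
= x4 or not not not x1   — distribution
= x4 or not x1   — double negation

x4 or not x1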